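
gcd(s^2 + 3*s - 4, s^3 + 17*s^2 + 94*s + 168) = s + 4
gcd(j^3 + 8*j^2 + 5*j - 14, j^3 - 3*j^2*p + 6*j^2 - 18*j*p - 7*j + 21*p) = j^2 + 6*j - 7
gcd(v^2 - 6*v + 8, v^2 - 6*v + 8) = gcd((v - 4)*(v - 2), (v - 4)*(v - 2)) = v^2 - 6*v + 8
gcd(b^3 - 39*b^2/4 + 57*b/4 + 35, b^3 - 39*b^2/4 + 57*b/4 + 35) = b^3 - 39*b^2/4 + 57*b/4 + 35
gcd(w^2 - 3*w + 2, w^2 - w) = w - 1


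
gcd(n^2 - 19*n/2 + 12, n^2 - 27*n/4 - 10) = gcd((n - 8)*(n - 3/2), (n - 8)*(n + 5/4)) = n - 8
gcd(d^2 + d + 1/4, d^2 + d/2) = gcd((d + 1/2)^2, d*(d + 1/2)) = d + 1/2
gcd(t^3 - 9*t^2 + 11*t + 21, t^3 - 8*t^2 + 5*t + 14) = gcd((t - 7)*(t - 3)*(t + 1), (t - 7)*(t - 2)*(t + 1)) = t^2 - 6*t - 7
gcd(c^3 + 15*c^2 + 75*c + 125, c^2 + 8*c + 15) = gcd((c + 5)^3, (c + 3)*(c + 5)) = c + 5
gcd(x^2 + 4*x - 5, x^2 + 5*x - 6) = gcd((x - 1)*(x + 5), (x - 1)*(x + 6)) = x - 1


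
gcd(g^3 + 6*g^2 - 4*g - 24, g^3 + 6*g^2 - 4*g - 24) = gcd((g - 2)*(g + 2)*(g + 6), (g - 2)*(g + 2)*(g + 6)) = g^3 + 6*g^2 - 4*g - 24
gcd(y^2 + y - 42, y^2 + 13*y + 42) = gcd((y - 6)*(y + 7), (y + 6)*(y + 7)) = y + 7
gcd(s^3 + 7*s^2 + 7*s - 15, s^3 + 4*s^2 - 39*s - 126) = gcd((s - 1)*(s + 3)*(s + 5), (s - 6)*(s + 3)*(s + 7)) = s + 3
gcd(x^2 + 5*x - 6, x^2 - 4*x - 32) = 1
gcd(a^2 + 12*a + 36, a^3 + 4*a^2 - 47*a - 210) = a + 6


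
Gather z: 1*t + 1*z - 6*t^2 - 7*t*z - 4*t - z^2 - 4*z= -6*t^2 - 3*t - z^2 + z*(-7*t - 3)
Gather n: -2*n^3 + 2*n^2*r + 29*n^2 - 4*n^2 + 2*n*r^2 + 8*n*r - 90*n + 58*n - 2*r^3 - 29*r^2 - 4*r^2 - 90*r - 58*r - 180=-2*n^3 + n^2*(2*r + 25) + n*(2*r^2 + 8*r - 32) - 2*r^3 - 33*r^2 - 148*r - 180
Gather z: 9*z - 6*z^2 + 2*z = -6*z^2 + 11*z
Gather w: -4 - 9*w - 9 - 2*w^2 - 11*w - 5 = -2*w^2 - 20*w - 18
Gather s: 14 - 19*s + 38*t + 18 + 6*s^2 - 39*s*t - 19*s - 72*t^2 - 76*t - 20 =6*s^2 + s*(-39*t - 38) - 72*t^2 - 38*t + 12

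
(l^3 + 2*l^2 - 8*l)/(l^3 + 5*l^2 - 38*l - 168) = l*(l - 2)/(l^2 + l - 42)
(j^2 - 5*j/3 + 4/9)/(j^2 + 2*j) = (9*j^2 - 15*j + 4)/(9*j*(j + 2))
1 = 1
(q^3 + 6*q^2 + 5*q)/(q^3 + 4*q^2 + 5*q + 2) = q*(q + 5)/(q^2 + 3*q + 2)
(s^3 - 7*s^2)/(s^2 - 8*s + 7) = s^2/(s - 1)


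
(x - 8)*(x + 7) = x^2 - x - 56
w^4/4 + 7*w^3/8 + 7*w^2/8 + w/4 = w*(w/4 + 1/2)*(w + 1/2)*(w + 1)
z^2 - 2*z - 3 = (z - 3)*(z + 1)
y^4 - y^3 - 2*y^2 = y^2*(y - 2)*(y + 1)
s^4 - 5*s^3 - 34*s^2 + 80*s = s*(s - 8)*(s - 2)*(s + 5)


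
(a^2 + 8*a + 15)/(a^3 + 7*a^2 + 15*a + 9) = (a + 5)/(a^2 + 4*a + 3)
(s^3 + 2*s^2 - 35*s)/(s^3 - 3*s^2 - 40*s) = (-s^2 - 2*s + 35)/(-s^2 + 3*s + 40)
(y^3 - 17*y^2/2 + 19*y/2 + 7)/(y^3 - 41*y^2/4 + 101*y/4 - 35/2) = 2*(2*y + 1)/(4*y - 5)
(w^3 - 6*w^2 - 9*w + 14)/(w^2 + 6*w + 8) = (w^2 - 8*w + 7)/(w + 4)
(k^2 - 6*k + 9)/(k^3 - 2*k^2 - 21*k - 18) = (-k^2 + 6*k - 9)/(-k^3 + 2*k^2 + 21*k + 18)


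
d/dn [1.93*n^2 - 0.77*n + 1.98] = 3.86*n - 0.77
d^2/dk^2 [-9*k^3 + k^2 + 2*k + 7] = 2 - 54*k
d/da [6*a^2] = 12*a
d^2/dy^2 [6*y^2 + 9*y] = 12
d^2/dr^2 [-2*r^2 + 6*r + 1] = -4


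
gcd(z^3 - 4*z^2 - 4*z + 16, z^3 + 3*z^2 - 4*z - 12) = z^2 - 4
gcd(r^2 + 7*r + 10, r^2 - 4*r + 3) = 1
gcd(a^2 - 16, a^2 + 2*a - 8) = a + 4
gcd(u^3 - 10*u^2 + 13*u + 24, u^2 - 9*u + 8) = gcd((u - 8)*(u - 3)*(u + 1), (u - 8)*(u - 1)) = u - 8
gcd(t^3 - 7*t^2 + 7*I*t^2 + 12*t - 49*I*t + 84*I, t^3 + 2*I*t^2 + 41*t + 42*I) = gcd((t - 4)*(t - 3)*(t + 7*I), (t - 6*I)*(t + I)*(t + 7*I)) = t + 7*I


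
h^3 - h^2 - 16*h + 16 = (h - 4)*(h - 1)*(h + 4)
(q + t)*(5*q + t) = 5*q^2 + 6*q*t + t^2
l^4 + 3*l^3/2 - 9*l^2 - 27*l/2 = l*(l - 3)*(l + 3/2)*(l + 3)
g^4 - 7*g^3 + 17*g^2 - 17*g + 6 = (g - 3)*(g - 2)*(g - 1)^2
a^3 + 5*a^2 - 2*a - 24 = (a - 2)*(a + 3)*(a + 4)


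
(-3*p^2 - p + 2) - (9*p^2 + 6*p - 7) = -12*p^2 - 7*p + 9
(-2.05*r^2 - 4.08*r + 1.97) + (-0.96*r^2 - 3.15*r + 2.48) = -3.01*r^2 - 7.23*r + 4.45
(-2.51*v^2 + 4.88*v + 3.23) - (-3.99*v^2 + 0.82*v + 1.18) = 1.48*v^2 + 4.06*v + 2.05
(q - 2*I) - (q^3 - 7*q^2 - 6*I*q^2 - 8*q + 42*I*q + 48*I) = -q^3 + 7*q^2 + 6*I*q^2 + 9*q - 42*I*q - 50*I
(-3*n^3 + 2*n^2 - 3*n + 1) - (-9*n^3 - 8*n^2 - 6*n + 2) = 6*n^3 + 10*n^2 + 3*n - 1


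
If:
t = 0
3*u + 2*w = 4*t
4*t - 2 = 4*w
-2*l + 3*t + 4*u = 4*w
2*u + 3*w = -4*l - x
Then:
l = 5/3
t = 0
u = 1/3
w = -1/2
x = -35/6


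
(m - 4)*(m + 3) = m^2 - m - 12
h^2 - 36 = (h - 6)*(h + 6)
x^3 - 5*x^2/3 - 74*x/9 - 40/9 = (x - 4)*(x + 2/3)*(x + 5/3)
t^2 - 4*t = t*(t - 4)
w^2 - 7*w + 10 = (w - 5)*(w - 2)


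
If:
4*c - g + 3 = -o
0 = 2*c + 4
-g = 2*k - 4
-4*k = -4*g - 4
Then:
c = -2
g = 2/3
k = 5/3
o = 17/3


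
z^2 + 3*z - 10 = (z - 2)*(z + 5)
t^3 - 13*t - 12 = (t - 4)*(t + 1)*(t + 3)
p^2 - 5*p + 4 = (p - 4)*(p - 1)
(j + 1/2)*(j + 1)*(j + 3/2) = j^3 + 3*j^2 + 11*j/4 + 3/4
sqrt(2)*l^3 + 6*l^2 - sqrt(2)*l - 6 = (l - 1)*(l + 3*sqrt(2))*(sqrt(2)*l + sqrt(2))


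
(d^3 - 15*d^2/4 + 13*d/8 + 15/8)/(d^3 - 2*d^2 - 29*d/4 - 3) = (4*d^2 - 17*d + 15)/(2*(2*d^2 - 5*d - 12))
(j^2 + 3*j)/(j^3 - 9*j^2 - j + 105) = j/(j^2 - 12*j + 35)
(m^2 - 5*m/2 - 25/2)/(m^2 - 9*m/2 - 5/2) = (2*m + 5)/(2*m + 1)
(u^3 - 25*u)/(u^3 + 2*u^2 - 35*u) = (u + 5)/(u + 7)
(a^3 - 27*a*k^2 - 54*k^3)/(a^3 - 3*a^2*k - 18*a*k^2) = (a + 3*k)/a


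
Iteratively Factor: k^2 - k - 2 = (k + 1)*(k - 2)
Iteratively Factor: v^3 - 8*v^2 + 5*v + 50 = (v + 2)*(v^2 - 10*v + 25) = (v - 5)*(v + 2)*(v - 5)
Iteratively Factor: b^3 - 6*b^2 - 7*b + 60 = (b - 5)*(b^2 - b - 12) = (b - 5)*(b + 3)*(b - 4)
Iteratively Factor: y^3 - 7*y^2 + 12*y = (y - 3)*(y^2 - 4*y) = y*(y - 3)*(y - 4)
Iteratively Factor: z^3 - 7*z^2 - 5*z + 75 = (z + 3)*(z^2 - 10*z + 25) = (z - 5)*(z + 3)*(z - 5)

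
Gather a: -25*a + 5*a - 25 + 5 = -20*a - 20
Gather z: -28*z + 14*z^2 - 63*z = 14*z^2 - 91*z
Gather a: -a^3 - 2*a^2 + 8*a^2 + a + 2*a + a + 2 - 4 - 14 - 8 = -a^3 + 6*a^2 + 4*a - 24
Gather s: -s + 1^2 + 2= 3 - s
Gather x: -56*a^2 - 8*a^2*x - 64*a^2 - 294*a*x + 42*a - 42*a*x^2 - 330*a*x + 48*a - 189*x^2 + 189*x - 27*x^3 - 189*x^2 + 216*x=-120*a^2 + 90*a - 27*x^3 + x^2*(-42*a - 378) + x*(-8*a^2 - 624*a + 405)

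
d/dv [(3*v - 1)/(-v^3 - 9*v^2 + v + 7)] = (-3*v^3 - 27*v^2 + 3*v + (3*v - 1)*(3*v^2 + 18*v - 1) + 21)/(v^3 + 9*v^2 - v - 7)^2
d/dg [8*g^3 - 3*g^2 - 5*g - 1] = 24*g^2 - 6*g - 5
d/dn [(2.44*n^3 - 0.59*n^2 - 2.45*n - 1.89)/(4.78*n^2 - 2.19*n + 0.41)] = (11.6632*n^4 - 10.6872*n^3 + 16.0043*n^2 + 17.5846*n - 5.1436)/(22.8484*n^4 - 20.9364*n^3 + 8.7157*n^2 - 1.7958*n + 0.1681)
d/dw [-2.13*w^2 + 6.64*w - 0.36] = 6.64 - 4.26*w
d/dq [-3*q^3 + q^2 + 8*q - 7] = -9*q^2 + 2*q + 8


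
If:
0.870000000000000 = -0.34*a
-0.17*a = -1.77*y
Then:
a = -2.56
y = -0.25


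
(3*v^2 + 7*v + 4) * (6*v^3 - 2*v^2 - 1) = 18*v^5 + 36*v^4 + 10*v^3 - 11*v^2 - 7*v - 4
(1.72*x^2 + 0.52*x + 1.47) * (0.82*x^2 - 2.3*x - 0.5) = 1.4104*x^4 - 3.5296*x^3 - 0.8506*x^2 - 3.641*x - 0.735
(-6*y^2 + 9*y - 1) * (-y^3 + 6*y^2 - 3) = 6*y^5 - 45*y^4 + 55*y^3 + 12*y^2 - 27*y + 3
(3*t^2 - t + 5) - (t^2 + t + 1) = 2*t^2 - 2*t + 4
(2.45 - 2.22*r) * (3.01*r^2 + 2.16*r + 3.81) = -6.6822*r^3 + 2.5793*r^2 - 3.1662*r + 9.3345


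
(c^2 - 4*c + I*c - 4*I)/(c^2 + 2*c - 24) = (c + I)/(c + 6)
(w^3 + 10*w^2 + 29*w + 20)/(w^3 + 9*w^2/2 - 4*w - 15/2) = 2*(w + 4)/(2*w - 3)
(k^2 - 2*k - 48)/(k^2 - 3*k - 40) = (k + 6)/(k + 5)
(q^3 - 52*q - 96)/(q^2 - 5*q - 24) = (q^2 + 8*q + 12)/(q + 3)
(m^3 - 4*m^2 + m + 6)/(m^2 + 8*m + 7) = (m^2 - 5*m + 6)/(m + 7)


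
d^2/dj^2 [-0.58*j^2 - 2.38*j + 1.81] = -1.16000000000000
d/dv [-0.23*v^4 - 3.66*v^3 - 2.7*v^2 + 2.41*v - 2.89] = -0.92*v^3 - 10.98*v^2 - 5.4*v + 2.41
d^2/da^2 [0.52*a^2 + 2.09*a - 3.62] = 1.04000000000000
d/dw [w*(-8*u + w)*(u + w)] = -8*u^2 - 14*u*w + 3*w^2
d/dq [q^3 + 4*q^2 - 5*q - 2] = 3*q^2 + 8*q - 5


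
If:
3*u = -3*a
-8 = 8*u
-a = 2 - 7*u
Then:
No Solution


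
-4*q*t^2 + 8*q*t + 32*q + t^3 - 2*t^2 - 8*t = (-4*q + t)*(t - 4)*(t + 2)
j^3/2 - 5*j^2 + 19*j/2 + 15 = (j/2 + 1/2)*(j - 6)*(j - 5)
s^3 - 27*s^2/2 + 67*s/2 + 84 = (s - 8)*(s - 7)*(s + 3/2)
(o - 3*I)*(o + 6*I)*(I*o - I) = I*o^3 - 3*o^2 - I*o^2 + 3*o + 18*I*o - 18*I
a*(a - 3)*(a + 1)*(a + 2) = a^4 - 7*a^2 - 6*a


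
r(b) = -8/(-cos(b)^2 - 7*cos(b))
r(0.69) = 1.33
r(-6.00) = 1.05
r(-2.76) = -1.42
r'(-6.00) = 0.34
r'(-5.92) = 0.46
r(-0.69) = 1.33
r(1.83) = -4.63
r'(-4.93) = 23.92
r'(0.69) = 1.21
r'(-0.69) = -1.21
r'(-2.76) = -0.48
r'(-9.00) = -0.55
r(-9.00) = -1.44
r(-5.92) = 1.08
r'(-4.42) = 13.15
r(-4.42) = -4.14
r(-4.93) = 5.14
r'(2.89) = 0.30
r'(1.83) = 16.79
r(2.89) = -1.37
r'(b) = -8*(-2*sin(b)*cos(b) - 7*sin(b))/(-cos(b)^2 - 7*cos(b))^2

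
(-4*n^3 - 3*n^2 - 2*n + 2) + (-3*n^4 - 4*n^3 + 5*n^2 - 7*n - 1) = -3*n^4 - 8*n^3 + 2*n^2 - 9*n + 1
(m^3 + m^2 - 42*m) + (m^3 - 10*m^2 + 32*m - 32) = 2*m^3 - 9*m^2 - 10*m - 32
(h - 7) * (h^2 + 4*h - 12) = h^3 - 3*h^2 - 40*h + 84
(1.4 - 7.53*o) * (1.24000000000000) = 1.736 - 9.3372*o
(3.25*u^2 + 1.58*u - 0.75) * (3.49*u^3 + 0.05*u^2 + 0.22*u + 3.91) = 11.3425*u^5 + 5.6767*u^4 - 1.8235*u^3 + 13.0176*u^2 + 6.0128*u - 2.9325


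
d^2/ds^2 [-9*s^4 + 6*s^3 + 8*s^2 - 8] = -108*s^2 + 36*s + 16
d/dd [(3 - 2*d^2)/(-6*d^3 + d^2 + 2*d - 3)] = 2*(-6*d^4 + 25*d^2 + 3*d - 3)/(36*d^6 - 12*d^5 - 23*d^4 + 40*d^3 - 2*d^2 - 12*d + 9)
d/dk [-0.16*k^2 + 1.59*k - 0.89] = 1.59 - 0.32*k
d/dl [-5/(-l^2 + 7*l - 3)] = 5*(7 - 2*l)/(l^2 - 7*l + 3)^2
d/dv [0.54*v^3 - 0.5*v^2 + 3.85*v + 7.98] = 1.62*v^2 - 1.0*v + 3.85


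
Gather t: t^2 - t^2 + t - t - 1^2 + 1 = 0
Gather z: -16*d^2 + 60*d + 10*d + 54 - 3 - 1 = -16*d^2 + 70*d + 50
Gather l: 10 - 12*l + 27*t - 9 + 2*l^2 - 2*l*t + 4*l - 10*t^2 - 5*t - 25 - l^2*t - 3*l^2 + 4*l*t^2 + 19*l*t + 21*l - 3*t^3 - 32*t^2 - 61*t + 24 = l^2*(-t - 1) + l*(4*t^2 + 17*t + 13) - 3*t^3 - 42*t^2 - 39*t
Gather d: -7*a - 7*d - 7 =-7*a - 7*d - 7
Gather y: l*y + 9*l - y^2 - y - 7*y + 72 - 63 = 9*l - y^2 + y*(l - 8) + 9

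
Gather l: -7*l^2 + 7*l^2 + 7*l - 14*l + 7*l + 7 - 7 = 0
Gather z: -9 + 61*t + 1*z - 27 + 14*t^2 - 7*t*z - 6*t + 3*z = 14*t^2 + 55*t + z*(4 - 7*t) - 36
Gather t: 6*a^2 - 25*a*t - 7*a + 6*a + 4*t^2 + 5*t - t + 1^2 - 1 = 6*a^2 - a + 4*t^2 + t*(4 - 25*a)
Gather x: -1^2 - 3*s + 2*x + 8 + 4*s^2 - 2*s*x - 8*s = 4*s^2 - 11*s + x*(2 - 2*s) + 7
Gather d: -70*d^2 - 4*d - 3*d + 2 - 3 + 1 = -70*d^2 - 7*d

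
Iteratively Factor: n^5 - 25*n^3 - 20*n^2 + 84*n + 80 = (n - 2)*(n^4 + 2*n^3 - 21*n^2 - 62*n - 40) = (n - 2)*(n + 2)*(n^3 - 21*n - 20) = (n - 2)*(n + 2)*(n + 4)*(n^2 - 4*n - 5) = (n - 5)*(n - 2)*(n + 2)*(n + 4)*(n + 1)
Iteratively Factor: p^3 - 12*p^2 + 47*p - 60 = (p - 3)*(p^2 - 9*p + 20) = (p - 5)*(p - 3)*(p - 4)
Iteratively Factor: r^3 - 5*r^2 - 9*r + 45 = (r - 3)*(r^2 - 2*r - 15) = (r - 3)*(r + 3)*(r - 5)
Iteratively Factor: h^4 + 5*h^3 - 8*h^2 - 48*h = (h + 4)*(h^3 + h^2 - 12*h) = h*(h + 4)*(h^2 + h - 12) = h*(h - 3)*(h + 4)*(h + 4)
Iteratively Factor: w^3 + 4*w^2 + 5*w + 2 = (w + 2)*(w^2 + 2*w + 1) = (w + 1)*(w + 2)*(w + 1)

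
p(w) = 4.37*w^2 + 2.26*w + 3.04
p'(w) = 8.74*w + 2.26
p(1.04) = 10.12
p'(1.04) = 11.35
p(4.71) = 110.63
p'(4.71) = 43.43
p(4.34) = 95.16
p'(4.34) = 40.19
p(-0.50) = 3.00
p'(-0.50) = -2.11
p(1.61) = 18.01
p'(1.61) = 16.33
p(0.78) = 7.46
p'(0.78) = 9.08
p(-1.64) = 11.09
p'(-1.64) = -12.07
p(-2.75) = 29.87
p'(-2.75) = -21.78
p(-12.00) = 605.20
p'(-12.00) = -102.62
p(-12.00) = 605.20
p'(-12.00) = -102.62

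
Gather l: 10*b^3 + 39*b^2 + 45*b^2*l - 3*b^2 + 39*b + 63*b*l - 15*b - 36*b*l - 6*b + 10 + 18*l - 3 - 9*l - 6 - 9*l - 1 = 10*b^3 + 36*b^2 + 18*b + l*(45*b^2 + 27*b)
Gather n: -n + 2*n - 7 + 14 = n + 7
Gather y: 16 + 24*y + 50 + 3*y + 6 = 27*y + 72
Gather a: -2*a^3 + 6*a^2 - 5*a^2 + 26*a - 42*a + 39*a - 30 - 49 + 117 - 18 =-2*a^3 + a^2 + 23*a + 20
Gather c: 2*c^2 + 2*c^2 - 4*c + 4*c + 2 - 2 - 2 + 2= 4*c^2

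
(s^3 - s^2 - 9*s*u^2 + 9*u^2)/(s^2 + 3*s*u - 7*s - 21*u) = (s^2 - 3*s*u - s + 3*u)/(s - 7)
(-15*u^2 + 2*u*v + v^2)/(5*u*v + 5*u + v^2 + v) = (-3*u + v)/(v + 1)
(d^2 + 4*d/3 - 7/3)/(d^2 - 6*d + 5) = (d + 7/3)/(d - 5)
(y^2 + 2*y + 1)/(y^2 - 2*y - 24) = (y^2 + 2*y + 1)/(y^2 - 2*y - 24)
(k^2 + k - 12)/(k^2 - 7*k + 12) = (k + 4)/(k - 4)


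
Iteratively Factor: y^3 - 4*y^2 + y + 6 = (y - 2)*(y^2 - 2*y - 3) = (y - 2)*(y + 1)*(y - 3)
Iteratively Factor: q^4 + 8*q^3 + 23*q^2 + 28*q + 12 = (q + 3)*(q^3 + 5*q^2 + 8*q + 4) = (q + 1)*(q + 3)*(q^2 + 4*q + 4) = (q + 1)*(q + 2)*(q + 3)*(q + 2)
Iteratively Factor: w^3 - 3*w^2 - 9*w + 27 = (w - 3)*(w^2 - 9) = (w - 3)^2*(w + 3)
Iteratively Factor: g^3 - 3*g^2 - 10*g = (g + 2)*(g^2 - 5*g) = g*(g + 2)*(g - 5)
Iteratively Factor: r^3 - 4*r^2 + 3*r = (r - 1)*(r^2 - 3*r) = r*(r - 1)*(r - 3)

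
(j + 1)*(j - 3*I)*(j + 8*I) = j^3 + j^2 + 5*I*j^2 + 24*j + 5*I*j + 24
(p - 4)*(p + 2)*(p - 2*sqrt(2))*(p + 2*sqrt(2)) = p^4 - 2*p^3 - 16*p^2 + 16*p + 64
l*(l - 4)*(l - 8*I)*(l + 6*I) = l^4 - 4*l^3 - 2*I*l^3 + 48*l^2 + 8*I*l^2 - 192*l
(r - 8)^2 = r^2 - 16*r + 64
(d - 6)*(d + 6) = d^2 - 36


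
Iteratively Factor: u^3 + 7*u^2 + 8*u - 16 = (u - 1)*(u^2 + 8*u + 16) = (u - 1)*(u + 4)*(u + 4)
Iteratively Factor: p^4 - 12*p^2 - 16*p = (p)*(p^3 - 12*p - 16) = p*(p + 2)*(p^2 - 2*p - 8) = p*(p + 2)^2*(p - 4)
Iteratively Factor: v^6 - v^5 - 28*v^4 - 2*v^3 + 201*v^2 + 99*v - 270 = (v + 2)*(v^5 - 3*v^4 - 22*v^3 + 42*v^2 + 117*v - 135) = (v + 2)*(v + 3)*(v^4 - 6*v^3 - 4*v^2 + 54*v - 45) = (v - 1)*(v + 2)*(v + 3)*(v^3 - 5*v^2 - 9*v + 45) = (v - 1)*(v + 2)*(v + 3)^2*(v^2 - 8*v + 15) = (v - 3)*(v - 1)*(v + 2)*(v + 3)^2*(v - 5)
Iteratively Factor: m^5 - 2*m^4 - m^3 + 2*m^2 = (m + 1)*(m^4 - 3*m^3 + 2*m^2) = m*(m + 1)*(m^3 - 3*m^2 + 2*m) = m^2*(m + 1)*(m^2 - 3*m + 2) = m^2*(m - 1)*(m + 1)*(m - 2)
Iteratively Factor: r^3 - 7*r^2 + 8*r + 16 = (r - 4)*(r^2 - 3*r - 4) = (r - 4)*(r + 1)*(r - 4)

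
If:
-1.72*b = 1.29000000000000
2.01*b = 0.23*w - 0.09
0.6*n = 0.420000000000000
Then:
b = -0.75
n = 0.70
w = -6.16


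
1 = 1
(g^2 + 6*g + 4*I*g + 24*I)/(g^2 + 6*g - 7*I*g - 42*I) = (g + 4*I)/(g - 7*I)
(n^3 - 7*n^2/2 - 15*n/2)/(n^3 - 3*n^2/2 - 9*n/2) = (n - 5)/(n - 3)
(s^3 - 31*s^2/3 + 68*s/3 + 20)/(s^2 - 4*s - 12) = (3*s^2 - 13*s - 10)/(3*(s + 2))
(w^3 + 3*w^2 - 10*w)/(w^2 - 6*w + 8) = w*(w + 5)/(w - 4)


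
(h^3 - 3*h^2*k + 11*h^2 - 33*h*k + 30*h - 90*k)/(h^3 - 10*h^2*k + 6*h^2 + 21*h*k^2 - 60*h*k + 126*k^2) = (h + 5)/(h - 7*k)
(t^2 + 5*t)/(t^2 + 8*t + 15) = t/(t + 3)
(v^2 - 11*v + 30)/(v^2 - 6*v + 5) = (v - 6)/(v - 1)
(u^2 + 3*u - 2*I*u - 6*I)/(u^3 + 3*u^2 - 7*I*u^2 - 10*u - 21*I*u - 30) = 1/(u - 5*I)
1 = 1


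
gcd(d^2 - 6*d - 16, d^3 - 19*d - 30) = d + 2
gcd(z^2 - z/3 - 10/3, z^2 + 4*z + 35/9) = z + 5/3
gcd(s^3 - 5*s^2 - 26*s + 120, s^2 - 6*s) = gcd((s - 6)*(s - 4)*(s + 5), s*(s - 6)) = s - 6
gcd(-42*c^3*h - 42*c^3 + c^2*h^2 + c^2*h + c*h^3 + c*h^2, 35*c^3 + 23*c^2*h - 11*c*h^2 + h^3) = 1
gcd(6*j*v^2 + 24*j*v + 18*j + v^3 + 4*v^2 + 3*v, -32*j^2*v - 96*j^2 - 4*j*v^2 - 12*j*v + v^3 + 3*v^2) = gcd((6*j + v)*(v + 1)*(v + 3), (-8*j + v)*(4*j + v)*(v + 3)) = v + 3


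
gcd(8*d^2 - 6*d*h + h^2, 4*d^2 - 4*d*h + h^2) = 2*d - h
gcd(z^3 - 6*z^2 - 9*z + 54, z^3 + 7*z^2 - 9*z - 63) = z^2 - 9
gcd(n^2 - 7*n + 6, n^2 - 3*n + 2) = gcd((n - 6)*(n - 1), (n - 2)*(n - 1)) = n - 1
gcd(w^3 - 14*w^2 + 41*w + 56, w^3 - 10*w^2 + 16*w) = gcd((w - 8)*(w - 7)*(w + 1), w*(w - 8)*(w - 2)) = w - 8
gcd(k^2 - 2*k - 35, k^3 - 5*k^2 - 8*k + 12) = 1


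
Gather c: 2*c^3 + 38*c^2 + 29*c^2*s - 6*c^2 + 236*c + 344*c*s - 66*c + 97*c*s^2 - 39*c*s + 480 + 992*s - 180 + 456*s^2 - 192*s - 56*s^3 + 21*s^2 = 2*c^3 + c^2*(29*s + 32) + c*(97*s^2 + 305*s + 170) - 56*s^3 + 477*s^2 + 800*s + 300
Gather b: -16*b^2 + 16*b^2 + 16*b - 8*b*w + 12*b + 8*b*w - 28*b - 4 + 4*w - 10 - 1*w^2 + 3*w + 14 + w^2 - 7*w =0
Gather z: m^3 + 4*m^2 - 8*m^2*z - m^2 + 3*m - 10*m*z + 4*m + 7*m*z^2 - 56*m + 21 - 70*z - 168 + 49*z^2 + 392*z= m^3 + 3*m^2 - 49*m + z^2*(7*m + 49) + z*(-8*m^2 - 10*m + 322) - 147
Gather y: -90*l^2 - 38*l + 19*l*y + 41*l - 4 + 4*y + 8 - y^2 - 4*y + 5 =-90*l^2 + 19*l*y + 3*l - y^2 + 9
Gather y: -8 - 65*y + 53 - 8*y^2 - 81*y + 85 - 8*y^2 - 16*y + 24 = -16*y^2 - 162*y + 154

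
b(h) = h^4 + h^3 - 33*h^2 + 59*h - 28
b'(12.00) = 6611.00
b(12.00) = 18392.00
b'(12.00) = 6611.00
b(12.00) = 18392.00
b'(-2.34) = 178.62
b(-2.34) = -329.59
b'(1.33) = -14.06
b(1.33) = -2.42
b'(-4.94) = -23.96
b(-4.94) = -649.80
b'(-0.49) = 91.59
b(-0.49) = -64.89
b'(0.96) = 1.94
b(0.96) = -0.04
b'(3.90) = 84.51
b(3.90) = -9.17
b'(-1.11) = 130.49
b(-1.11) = -134.00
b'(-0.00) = 59.00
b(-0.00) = -28.00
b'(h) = 4*h^3 + 3*h^2 - 66*h + 59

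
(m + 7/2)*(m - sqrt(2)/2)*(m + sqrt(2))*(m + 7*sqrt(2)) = m^4 + 7*m^3/2 + 15*sqrt(2)*m^3/2 + 6*m^2 + 105*sqrt(2)*m^2/4 - 7*sqrt(2)*m + 21*m - 49*sqrt(2)/2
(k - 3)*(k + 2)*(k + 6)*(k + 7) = k^4 + 12*k^3 + 23*k^2 - 120*k - 252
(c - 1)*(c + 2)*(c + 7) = c^3 + 8*c^2 + 5*c - 14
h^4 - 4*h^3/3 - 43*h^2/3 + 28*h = h*(h - 3)*(h - 7/3)*(h + 4)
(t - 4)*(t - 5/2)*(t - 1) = t^3 - 15*t^2/2 + 33*t/2 - 10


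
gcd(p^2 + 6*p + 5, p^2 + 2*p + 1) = p + 1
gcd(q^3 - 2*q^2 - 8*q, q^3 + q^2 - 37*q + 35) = 1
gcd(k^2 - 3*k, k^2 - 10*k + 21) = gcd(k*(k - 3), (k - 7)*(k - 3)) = k - 3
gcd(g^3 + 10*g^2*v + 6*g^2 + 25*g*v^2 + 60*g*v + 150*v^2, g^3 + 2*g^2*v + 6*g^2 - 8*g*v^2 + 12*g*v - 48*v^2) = g + 6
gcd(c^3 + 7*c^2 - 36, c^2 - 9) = c + 3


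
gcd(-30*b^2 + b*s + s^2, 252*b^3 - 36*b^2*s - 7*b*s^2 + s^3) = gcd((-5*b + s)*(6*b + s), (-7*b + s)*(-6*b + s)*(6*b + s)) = 6*b + s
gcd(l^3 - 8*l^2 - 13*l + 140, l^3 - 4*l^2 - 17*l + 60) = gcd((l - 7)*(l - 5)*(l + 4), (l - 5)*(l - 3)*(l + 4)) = l^2 - l - 20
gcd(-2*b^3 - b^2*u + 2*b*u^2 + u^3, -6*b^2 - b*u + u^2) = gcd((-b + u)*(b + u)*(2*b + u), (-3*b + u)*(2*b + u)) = 2*b + u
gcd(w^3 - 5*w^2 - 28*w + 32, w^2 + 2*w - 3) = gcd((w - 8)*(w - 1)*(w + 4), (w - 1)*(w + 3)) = w - 1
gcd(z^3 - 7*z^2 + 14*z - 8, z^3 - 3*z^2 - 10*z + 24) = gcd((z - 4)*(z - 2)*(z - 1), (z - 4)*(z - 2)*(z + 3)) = z^2 - 6*z + 8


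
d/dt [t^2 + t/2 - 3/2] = 2*t + 1/2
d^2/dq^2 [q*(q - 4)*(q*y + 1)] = 6*q*y - 8*y + 2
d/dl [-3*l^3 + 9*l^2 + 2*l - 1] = -9*l^2 + 18*l + 2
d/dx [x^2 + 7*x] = 2*x + 7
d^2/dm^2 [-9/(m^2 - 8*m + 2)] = 18*(m^2 - 8*m - 4*(m - 4)^2 + 2)/(m^2 - 8*m + 2)^3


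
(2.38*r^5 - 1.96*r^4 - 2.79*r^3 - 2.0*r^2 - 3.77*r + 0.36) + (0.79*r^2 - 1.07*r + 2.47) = 2.38*r^5 - 1.96*r^4 - 2.79*r^3 - 1.21*r^2 - 4.84*r + 2.83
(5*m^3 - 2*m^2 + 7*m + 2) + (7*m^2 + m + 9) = 5*m^3 + 5*m^2 + 8*m + 11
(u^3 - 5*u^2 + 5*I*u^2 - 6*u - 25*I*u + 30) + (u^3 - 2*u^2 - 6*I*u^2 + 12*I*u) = 2*u^3 - 7*u^2 - I*u^2 - 6*u - 13*I*u + 30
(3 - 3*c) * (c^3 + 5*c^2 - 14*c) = -3*c^4 - 12*c^3 + 57*c^2 - 42*c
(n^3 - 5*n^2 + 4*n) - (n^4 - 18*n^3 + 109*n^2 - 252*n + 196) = -n^4 + 19*n^3 - 114*n^2 + 256*n - 196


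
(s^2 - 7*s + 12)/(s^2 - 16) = (s - 3)/(s + 4)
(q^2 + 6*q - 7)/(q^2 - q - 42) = (-q^2 - 6*q + 7)/(-q^2 + q + 42)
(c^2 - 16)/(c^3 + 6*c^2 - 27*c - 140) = (c - 4)/(c^2 + 2*c - 35)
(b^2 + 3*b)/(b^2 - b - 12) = b/(b - 4)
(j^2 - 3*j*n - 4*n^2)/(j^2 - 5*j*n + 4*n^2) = (j + n)/(j - n)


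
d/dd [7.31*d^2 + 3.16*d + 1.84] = 14.62*d + 3.16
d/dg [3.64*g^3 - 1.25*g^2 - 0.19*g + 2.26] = 10.92*g^2 - 2.5*g - 0.19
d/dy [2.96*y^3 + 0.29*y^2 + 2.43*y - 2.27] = 8.88*y^2 + 0.58*y + 2.43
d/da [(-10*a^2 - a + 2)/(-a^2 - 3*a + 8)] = (29*a^2 - 156*a - 2)/(a^4 + 6*a^3 - 7*a^2 - 48*a + 64)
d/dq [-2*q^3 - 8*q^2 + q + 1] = -6*q^2 - 16*q + 1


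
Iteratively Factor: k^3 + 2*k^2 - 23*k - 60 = (k - 5)*(k^2 + 7*k + 12) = (k - 5)*(k + 3)*(k + 4)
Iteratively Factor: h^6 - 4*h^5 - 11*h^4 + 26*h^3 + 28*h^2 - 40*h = (h - 5)*(h^5 + h^4 - 6*h^3 - 4*h^2 + 8*h) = (h - 5)*(h - 1)*(h^4 + 2*h^3 - 4*h^2 - 8*h) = (h - 5)*(h - 1)*(h + 2)*(h^3 - 4*h) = h*(h - 5)*(h - 1)*(h + 2)*(h^2 - 4) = h*(h - 5)*(h - 1)*(h + 2)^2*(h - 2)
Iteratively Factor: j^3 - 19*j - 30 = (j - 5)*(j^2 + 5*j + 6) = (j - 5)*(j + 2)*(j + 3)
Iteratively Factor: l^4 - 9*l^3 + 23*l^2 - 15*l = (l - 5)*(l^3 - 4*l^2 + 3*l) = (l - 5)*(l - 3)*(l^2 - l) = l*(l - 5)*(l - 3)*(l - 1)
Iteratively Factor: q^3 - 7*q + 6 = (q - 1)*(q^2 + q - 6) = (q - 2)*(q - 1)*(q + 3)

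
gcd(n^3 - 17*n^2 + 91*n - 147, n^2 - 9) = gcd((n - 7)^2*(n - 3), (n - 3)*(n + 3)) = n - 3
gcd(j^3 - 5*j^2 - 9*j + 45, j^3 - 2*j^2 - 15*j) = j^2 - 2*j - 15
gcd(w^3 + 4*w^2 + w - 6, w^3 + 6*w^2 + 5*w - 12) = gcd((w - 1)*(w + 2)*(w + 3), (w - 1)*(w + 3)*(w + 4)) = w^2 + 2*w - 3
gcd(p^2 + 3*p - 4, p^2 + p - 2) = p - 1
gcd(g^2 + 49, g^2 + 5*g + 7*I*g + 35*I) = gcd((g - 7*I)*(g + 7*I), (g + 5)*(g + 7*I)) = g + 7*I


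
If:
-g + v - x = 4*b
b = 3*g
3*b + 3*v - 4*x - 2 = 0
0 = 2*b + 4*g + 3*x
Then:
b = 9/77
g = 3/77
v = 29/77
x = -10/77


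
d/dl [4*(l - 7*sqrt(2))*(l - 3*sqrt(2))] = 8*l - 40*sqrt(2)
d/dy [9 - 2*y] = -2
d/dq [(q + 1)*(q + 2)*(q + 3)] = 3*q^2 + 12*q + 11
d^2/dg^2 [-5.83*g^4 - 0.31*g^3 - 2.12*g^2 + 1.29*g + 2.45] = -69.96*g^2 - 1.86*g - 4.24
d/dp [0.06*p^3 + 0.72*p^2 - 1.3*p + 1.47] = 0.18*p^2 + 1.44*p - 1.3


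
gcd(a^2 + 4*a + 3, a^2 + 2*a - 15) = 1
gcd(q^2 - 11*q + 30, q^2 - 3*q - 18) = q - 6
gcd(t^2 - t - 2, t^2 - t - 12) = 1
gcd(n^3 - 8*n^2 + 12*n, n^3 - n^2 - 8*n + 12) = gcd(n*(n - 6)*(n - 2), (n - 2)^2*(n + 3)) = n - 2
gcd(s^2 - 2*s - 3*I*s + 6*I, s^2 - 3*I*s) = s - 3*I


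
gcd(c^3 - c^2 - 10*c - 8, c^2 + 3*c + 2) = c^2 + 3*c + 2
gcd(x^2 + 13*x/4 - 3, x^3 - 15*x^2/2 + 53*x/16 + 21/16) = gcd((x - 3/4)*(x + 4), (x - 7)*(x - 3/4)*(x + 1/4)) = x - 3/4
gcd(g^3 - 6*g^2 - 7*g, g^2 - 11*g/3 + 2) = 1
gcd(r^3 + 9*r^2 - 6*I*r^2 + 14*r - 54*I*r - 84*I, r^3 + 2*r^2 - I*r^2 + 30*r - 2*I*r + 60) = r^2 + r*(2 - 6*I) - 12*I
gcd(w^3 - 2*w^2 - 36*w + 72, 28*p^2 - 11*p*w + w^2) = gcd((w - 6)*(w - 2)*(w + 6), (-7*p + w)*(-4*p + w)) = 1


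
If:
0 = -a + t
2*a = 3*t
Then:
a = 0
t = 0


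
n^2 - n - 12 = (n - 4)*(n + 3)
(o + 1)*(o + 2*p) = o^2 + 2*o*p + o + 2*p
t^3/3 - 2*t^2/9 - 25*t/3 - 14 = (t/3 + 1)*(t - 6)*(t + 7/3)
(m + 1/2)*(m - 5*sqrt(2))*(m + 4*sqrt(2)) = m^3 - sqrt(2)*m^2 + m^2/2 - 40*m - sqrt(2)*m/2 - 20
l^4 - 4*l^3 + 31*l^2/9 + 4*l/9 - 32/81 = (l - 8/3)*(l - 4/3)*(l - 1/3)*(l + 1/3)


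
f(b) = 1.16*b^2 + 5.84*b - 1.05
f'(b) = 2.32*b + 5.84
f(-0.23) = -2.33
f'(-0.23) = 5.31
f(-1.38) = -6.90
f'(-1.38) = 2.64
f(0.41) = 1.54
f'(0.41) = 6.79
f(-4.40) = -4.29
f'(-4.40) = -4.37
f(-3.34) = -7.62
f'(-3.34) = -1.91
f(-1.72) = -7.66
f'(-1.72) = 1.85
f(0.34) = 1.07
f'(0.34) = 6.63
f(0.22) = 0.29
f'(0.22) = 6.35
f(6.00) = 75.75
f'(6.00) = 19.76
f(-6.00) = 5.67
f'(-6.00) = -8.08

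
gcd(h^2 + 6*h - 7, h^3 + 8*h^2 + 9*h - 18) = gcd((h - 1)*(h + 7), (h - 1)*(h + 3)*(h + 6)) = h - 1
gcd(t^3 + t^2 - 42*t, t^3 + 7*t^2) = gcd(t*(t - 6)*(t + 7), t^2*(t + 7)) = t^2 + 7*t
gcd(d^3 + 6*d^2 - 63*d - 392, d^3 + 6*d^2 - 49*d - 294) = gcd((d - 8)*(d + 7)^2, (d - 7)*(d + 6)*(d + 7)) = d + 7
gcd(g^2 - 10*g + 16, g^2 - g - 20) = 1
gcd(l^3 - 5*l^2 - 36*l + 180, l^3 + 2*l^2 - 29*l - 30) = l^2 + l - 30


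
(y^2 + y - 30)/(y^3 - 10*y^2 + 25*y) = (y + 6)/(y*(y - 5))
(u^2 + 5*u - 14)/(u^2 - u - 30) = (-u^2 - 5*u + 14)/(-u^2 + u + 30)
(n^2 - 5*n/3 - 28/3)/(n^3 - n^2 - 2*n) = (-3*n^2 + 5*n + 28)/(3*n*(-n^2 + n + 2))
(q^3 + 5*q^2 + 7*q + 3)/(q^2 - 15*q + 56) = (q^3 + 5*q^2 + 7*q + 3)/(q^2 - 15*q + 56)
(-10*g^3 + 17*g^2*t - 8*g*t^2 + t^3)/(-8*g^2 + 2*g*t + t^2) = (5*g^2 - 6*g*t + t^2)/(4*g + t)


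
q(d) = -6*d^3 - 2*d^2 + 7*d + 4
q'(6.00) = -665.00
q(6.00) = -1322.00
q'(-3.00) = -143.00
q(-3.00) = 127.00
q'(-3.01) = -144.04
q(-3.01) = 128.44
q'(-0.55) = 3.76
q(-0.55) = 0.54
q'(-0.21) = 7.05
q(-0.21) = 2.50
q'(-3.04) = -147.19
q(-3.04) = 132.80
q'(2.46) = -111.77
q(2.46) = -80.20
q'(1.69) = -51.17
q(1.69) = -18.84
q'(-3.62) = -214.40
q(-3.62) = 237.08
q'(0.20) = 5.48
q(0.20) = 5.27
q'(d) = -18*d^2 - 4*d + 7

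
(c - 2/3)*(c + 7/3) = c^2 + 5*c/3 - 14/9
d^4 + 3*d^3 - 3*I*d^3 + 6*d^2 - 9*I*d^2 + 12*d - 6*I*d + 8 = (d + 1)*(d + 2)*(d - 4*I)*(d + I)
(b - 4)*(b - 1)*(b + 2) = b^3 - 3*b^2 - 6*b + 8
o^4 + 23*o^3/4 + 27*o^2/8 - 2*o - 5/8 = (o - 1/2)*(o + 1/4)*(o + 1)*(o + 5)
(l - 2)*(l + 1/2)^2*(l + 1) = l^4 - 11*l^2/4 - 9*l/4 - 1/2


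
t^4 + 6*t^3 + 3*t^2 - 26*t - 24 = (t - 2)*(t + 1)*(t + 3)*(t + 4)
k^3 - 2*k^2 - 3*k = k*(k - 3)*(k + 1)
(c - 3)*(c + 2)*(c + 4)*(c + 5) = c^4 + 8*c^3 + 5*c^2 - 74*c - 120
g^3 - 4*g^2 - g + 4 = (g - 4)*(g - 1)*(g + 1)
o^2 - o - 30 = (o - 6)*(o + 5)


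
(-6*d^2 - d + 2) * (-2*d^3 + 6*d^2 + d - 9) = 12*d^5 - 34*d^4 - 16*d^3 + 65*d^2 + 11*d - 18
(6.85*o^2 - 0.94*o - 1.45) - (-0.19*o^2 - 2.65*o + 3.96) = 7.04*o^2 + 1.71*o - 5.41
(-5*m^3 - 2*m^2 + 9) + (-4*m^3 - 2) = -9*m^3 - 2*m^2 + 7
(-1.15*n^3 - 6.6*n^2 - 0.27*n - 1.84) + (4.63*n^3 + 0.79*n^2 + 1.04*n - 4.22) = 3.48*n^3 - 5.81*n^2 + 0.77*n - 6.06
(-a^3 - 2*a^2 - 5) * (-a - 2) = a^4 + 4*a^3 + 4*a^2 + 5*a + 10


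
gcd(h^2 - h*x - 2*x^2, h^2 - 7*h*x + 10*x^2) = -h + 2*x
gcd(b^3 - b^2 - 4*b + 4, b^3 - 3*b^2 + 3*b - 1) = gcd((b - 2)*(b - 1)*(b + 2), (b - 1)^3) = b - 1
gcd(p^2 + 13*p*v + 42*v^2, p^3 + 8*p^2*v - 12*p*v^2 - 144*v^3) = p + 6*v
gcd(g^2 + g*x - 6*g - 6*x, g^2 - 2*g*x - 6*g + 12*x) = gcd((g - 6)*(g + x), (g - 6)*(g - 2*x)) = g - 6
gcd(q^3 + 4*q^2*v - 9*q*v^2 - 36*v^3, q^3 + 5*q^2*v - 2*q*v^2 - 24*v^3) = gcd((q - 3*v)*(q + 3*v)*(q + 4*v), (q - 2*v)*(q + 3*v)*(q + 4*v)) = q^2 + 7*q*v + 12*v^2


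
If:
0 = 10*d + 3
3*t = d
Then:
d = -3/10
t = -1/10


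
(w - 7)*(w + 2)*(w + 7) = w^3 + 2*w^2 - 49*w - 98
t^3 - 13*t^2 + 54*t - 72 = (t - 6)*(t - 4)*(t - 3)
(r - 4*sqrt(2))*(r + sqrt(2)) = r^2 - 3*sqrt(2)*r - 8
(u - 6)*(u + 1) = u^2 - 5*u - 6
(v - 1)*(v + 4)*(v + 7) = v^3 + 10*v^2 + 17*v - 28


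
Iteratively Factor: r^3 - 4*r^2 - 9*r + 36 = (r - 3)*(r^2 - r - 12) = (r - 3)*(r + 3)*(r - 4)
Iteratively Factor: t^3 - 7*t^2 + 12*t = (t)*(t^2 - 7*t + 12) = t*(t - 4)*(t - 3)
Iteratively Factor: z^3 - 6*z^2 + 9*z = (z - 3)*(z^2 - 3*z) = (z - 3)^2*(z)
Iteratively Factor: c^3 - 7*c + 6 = (c - 2)*(c^2 + 2*c - 3) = (c - 2)*(c - 1)*(c + 3)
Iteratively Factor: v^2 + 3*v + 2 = (v + 2)*(v + 1)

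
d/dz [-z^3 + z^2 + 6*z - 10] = -3*z^2 + 2*z + 6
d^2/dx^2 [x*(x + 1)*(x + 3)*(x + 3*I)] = 12*x^2 + x*(24 + 18*I) + 6 + 24*I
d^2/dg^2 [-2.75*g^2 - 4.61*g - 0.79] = -5.50000000000000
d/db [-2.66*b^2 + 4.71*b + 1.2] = 4.71 - 5.32*b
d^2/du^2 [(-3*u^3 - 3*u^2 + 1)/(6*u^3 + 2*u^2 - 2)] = 2*(-9*u^6 - 21*u^3 - 3*u^2 - 1)/(27*u^9 + 27*u^8 + 9*u^7 - 26*u^6 - 18*u^5 - 3*u^4 + 9*u^3 + 3*u^2 - 1)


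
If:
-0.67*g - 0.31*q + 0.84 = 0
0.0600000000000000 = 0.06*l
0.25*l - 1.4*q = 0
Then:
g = 1.17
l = 1.00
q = 0.18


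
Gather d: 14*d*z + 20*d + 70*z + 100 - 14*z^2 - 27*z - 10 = d*(14*z + 20) - 14*z^2 + 43*z + 90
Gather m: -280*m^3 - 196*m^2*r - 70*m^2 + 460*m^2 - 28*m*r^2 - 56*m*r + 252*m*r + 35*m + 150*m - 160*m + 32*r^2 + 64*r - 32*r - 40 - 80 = -280*m^3 + m^2*(390 - 196*r) + m*(-28*r^2 + 196*r + 25) + 32*r^2 + 32*r - 120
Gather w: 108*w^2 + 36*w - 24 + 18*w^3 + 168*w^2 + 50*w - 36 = 18*w^3 + 276*w^2 + 86*w - 60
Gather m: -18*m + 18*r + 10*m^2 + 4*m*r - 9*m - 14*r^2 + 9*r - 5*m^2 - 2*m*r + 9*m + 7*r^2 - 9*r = 5*m^2 + m*(2*r - 18) - 7*r^2 + 18*r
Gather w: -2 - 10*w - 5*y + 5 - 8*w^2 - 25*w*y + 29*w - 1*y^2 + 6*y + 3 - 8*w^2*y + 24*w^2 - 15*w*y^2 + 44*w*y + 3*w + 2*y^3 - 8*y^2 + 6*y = w^2*(16 - 8*y) + w*(-15*y^2 + 19*y + 22) + 2*y^3 - 9*y^2 + 7*y + 6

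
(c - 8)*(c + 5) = c^2 - 3*c - 40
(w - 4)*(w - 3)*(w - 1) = w^3 - 8*w^2 + 19*w - 12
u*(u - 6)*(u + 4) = u^3 - 2*u^2 - 24*u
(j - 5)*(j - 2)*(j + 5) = j^3 - 2*j^2 - 25*j + 50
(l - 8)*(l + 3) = l^2 - 5*l - 24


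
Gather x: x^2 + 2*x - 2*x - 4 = x^2 - 4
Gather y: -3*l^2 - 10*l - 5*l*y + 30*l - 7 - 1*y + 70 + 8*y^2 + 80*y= -3*l^2 + 20*l + 8*y^2 + y*(79 - 5*l) + 63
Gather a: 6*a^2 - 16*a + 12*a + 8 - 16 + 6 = 6*a^2 - 4*a - 2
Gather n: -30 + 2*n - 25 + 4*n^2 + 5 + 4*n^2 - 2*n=8*n^2 - 50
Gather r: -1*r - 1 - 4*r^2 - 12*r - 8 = -4*r^2 - 13*r - 9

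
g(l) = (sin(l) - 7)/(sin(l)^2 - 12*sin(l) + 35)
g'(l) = (-2*sin(l)*cos(l) + 12*cos(l))*(sin(l) - 7)/(sin(l)^2 - 12*sin(l) + 35)^2 + cos(l)/(sin(l)^2 - 12*sin(l) + 35) = -cos(l)/(sin(l) - 5)^2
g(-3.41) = -0.21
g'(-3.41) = 0.04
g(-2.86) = -0.19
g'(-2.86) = 0.03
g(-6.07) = -0.21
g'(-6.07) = -0.04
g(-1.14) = -0.17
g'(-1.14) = -0.01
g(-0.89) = -0.17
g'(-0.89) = -0.02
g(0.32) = -0.21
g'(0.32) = -0.04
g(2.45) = -0.23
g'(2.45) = 0.04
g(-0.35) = -0.19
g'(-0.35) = -0.03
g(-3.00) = -0.19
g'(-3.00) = 0.04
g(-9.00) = -0.18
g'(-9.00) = 0.03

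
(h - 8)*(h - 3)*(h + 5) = h^3 - 6*h^2 - 31*h + 120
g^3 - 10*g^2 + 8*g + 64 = (g - 8)*(g - 4)*(g + 2)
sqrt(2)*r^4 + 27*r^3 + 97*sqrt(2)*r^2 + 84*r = r*(r + 6*sqrt(2))*(r + 7*sqrt(2))*(sqrt(2)*r + 1)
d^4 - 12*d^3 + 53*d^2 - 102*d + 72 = (d - 4)*(d - 3)^2*(d - 2)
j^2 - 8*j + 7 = (j - 7)*(j - 1)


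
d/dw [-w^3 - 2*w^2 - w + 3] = -3*w^2 - 4*w - 1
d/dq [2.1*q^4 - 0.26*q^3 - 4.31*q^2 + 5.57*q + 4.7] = 8.4*q^3 - 0.78*q^2 - 8.62*q + 5.57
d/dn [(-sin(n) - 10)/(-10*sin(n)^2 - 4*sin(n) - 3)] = (-200*sin(n) + 5*cos(2*n) - 42)*cos(n)/(10*sin(n)^2 + 4*sin(n) + 3)^2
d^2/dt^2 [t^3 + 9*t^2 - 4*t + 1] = 6*t + 18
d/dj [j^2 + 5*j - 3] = 2*j + 5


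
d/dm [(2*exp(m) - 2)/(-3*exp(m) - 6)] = -2*exp(m)/(exp(m) + 2)^2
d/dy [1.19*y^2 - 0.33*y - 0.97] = 2.38*y - 0.33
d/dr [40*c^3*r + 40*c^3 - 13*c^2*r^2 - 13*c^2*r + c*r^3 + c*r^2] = c*(40*c^2 - 26*c*r - 13*c + 3*r^2 + 2*r)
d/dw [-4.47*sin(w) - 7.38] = -4.47*cos(w)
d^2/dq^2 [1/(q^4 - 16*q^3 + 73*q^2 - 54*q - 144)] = 2*((-6*q^2 + 48*q - 73)*(-q^4 + 16*q^3 - 73*q^2 + 54*q + 144) - 4*(2*q^3 - 24*q^2 + 73*q - 27)^2)/(-q^4 + 16*q^3 - 73*q^2 + 54*q + 144)^3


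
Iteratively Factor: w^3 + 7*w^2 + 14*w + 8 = (w + 2)*(w^2 + 5*w + 4) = (w + 1)*(w + 2)*(w + 4)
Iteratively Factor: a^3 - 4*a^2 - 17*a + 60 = (a + 4)*(a^2 - 8*a + 15) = (a - 5)*(a + 4)*(a - 3)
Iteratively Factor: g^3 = (g)*(g^2) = g^2*(g)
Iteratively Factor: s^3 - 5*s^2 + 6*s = (s)*(s^2 - 5*s + 6) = s*(s - 2)*(s - 3)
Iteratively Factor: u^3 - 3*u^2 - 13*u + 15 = (u - 1)*(u^2 - 2*u - 15) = (u - 1)*(u + 3)*(u - 5)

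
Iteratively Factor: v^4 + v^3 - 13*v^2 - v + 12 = (v + 4)*(v^3 - 3*v^2 - v + 3) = (v + 1)*(v + 4)*(v^2 - 4*v + 3) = (v - 3)*(v + 1)*(v + 4)*(v - 1)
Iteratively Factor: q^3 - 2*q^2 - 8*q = (q + 2)*(q^2 - 4*q) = q*(q + 2)*(q - 4)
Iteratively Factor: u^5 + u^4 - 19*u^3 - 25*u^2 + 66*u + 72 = (u + 1)*(u^4 - 19*u^2 - 6*u + 72) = (u - 4)*(u + 1)*(u^3 + 4*u^2 - 3*u - 18) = (u - 4)*(u - 2)*(u + 1)*(u^2 + 6*u + 9) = (u - 4)*(u - 2)*(u + 1)*(u + 3)*(u + 3)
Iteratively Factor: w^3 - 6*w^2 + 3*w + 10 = (w + 1)*(w^2 - 7*w + 10) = (w - 5)*(w + 1)*(w - 2)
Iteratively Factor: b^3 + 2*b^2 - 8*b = (b + 4)*(b^2 - 2*b) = b*(b + 4)*(b - 2)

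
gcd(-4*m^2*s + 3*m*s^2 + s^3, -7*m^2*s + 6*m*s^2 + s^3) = -m*s + s^2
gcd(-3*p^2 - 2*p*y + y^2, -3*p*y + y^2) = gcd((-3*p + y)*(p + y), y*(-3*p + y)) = -3*p + y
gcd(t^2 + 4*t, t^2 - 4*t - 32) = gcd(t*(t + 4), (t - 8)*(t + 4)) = t + 4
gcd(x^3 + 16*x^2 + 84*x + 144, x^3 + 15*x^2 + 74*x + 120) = x^2 + 10*x + 24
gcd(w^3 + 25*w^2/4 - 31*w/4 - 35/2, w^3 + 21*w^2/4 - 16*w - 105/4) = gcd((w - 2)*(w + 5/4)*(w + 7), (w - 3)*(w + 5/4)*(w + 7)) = w^2 + 33*w/4 + 35/4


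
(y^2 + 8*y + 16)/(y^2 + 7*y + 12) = (y + 4)/(y + 3)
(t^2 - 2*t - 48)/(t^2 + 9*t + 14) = (t^2 - 2*t - 48)/(t^2 + 9*t + 14)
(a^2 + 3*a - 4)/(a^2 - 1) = (a + 4)/(a + 1)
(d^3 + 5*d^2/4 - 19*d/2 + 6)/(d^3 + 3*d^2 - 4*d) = (4*d^2 - 11*d + 6)/(4*d*(d - 1))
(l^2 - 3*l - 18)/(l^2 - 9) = (l - 6)/(l - 3)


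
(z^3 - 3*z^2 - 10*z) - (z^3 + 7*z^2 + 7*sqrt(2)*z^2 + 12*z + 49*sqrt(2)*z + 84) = -10*z^2 - 7*sqrt(2)*z^2 - 49*sqrt(2)*z - 22*z - 84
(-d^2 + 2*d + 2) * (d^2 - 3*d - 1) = -d^4 + 5*d^3 - 3*d^2 - 8*d - 2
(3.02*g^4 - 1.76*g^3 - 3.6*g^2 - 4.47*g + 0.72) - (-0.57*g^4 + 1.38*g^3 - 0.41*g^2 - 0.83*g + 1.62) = 3.59*g^4 - 3.14*g^3 - 3.19*g^2 - 3.64*g - 0.9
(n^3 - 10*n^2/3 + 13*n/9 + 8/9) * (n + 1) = n^4 - 7*n^3/3 - 17*n^2/9 + 7*n/3 + 8/9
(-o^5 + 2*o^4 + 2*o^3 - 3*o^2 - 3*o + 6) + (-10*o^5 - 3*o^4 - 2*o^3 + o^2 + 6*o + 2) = -11*o^5 - o^4 - 2*o^2 + 3*o + 8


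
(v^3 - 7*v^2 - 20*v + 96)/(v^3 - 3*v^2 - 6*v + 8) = (v^3 - 7*v^2 - 20*v + 96)/(v^3 - 3*v^2 - 6*v + 8)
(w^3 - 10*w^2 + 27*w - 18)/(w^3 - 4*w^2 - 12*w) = (w^2 - 4*w + 3)/(w*(w + 2))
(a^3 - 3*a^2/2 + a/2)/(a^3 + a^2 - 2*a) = (a - 1/2)/(a + 2)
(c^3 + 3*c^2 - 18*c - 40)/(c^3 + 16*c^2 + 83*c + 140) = (c^2 - 2*c - 8)/(c^2 + 11*c + 28)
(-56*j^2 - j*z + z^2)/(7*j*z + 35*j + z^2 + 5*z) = (-8*j + z)/(z + 5)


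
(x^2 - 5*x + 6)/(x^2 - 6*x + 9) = (x - 2)/(x - 3)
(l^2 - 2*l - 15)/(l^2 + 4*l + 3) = (l - 5)/(l + 1)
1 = 1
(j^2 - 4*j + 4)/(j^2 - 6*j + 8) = (j - 2)/(j - 4)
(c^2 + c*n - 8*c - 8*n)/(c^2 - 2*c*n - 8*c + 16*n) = (c + n)/(c - 2*n)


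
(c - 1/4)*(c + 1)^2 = c^3 + 7*c^2/4 + c/2 - 1/4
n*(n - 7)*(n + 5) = n^3 - 2*n^2 - 35*n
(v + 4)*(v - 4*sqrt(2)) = v^2 - 4*sqrt(2)*v + 4*v - 16*sqrt(2)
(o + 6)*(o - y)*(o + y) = o^3 + 6*o^2 - o*y^2 - 6*y^2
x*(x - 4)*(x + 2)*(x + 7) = x^4 + 5*x^3 - 22*x^2 - 56*x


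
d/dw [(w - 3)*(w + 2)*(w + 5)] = 3*w^2 + 8*w - 11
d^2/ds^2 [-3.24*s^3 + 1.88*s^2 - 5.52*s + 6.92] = 3.76 - 19.44*s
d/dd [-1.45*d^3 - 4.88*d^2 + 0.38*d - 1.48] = -4.35*d^2 - 9.76*d + 0.38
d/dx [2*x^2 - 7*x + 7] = 4*x - 7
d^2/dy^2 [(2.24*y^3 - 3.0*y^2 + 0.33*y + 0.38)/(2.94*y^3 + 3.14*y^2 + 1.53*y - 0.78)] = (-93.219168*y^6 - 43.34148*y^5 + 200.3022*y^4 + 13.6371*y^3 - 18.30804*y^2 + 29.208384*y + 0.77772)/(25.412184*y^9 + 81.422712*y^8 + 126.635796*y^7 + 95.479208*y^6 + 22.698414*y^5 - 22.071762*y^4 - 13.535991*y^3 + 0.253422000000001*y^2 + 2.792556*y - 0.474552)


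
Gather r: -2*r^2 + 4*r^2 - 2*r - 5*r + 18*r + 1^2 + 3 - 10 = 2*r^2 + 11*r - 6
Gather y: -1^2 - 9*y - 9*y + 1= -18*y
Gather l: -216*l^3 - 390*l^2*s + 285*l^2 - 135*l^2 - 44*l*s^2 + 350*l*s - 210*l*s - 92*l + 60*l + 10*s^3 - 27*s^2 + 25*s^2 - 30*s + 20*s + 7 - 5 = -216*l^3 + l^2*(150 - 390*s) + l*(-44*s^2 + 140*s - 32) + 10*s^3 - 2*s^2 - 10*s + 2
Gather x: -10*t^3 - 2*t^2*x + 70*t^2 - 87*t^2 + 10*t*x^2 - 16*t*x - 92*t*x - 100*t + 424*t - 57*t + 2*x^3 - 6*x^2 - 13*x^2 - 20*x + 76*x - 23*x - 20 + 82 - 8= -10*t^3 - 17*t^2 + 267*t + 2*x^3 + x^2*(10*t - 19) + x*(-2*t^2 - 108*t + 33) + 54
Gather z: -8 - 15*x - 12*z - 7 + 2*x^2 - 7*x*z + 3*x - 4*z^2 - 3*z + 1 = 2*x^2 - 12*x - 4*z^2 + z*(-7*x - 15) - 14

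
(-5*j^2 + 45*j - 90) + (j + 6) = -5*j^2 + 46*j - 84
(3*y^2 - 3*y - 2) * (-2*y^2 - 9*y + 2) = -6*y^4 - 21*y^3 + 37*y^2 + 12*y - 4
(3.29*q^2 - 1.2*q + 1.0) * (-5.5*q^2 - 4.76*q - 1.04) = -18.095*q^4 - 9.0604*q^3 - 3.2096*q^2 - 3.512*q - 1.04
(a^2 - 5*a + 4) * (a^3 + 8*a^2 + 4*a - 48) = a^5 + 3*a^4 - 32*a^3 - 36*a^2 + 256*a - 192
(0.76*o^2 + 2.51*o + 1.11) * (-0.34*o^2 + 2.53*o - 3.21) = -0.2584*o^4 + 1.0694*o^3 + 3.5333*o^2 - 5.2488*o - 3.5631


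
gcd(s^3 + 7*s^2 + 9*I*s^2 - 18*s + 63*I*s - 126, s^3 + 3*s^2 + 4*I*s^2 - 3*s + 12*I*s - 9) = s + 3*I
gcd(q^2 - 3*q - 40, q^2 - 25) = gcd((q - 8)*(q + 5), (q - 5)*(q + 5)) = q + 5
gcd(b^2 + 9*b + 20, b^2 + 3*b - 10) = b + 5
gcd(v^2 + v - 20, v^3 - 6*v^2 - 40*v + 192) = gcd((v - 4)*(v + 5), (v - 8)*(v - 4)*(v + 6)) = v - 4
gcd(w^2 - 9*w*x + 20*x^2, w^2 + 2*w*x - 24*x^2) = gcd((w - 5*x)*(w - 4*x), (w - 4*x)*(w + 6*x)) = -w + 4*x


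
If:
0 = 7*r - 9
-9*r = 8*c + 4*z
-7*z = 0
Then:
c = -81/56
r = 9/7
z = 0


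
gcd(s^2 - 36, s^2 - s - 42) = s + 6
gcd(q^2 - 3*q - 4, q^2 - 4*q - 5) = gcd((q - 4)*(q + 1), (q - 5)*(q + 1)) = q + 1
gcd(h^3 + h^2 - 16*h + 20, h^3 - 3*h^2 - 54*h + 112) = h - 2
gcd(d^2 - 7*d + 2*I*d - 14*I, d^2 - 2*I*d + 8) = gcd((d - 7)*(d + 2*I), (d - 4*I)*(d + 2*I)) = d + 2*I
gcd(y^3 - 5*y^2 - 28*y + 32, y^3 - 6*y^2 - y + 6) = y - 1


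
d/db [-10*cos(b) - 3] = 10*sin(b)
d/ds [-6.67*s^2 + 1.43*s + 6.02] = 1.43 - 13.34*s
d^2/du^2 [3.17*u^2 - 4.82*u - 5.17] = 6.34000000000000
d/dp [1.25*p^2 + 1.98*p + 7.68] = 2.5*p + 1.98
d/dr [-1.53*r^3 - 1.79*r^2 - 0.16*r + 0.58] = -4.59*r^2 - 3.58*r - 0.16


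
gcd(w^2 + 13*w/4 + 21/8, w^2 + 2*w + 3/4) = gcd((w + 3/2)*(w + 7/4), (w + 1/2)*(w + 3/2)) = w + 3/2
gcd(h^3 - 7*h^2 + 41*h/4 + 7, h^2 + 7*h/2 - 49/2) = h - 7/2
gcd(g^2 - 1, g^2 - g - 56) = 1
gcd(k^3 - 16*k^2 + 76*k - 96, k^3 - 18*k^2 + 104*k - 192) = k^2 - 14*k + 48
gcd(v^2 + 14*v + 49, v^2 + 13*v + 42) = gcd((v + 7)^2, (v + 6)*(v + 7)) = v + 7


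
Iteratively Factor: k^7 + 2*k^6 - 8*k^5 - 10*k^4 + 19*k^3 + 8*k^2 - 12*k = (k - 1)*(k^6 + 3*k^5 - 5*k^4 - 15*k^3 + 4*k^2 + 12*k) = (k - 2)*(k - 1)*(k^5 + 5*k^4 + 5*k^3 - 5*k^2 - 6*k) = (k - 2)*(k - 1)^2*(k^4 + 6*k^3 + 11*k^2 + 6*k) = (k - 2)*(k - 1)^2*(k + 1)*(k^3 + 5*k^2 + 6*k) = (k - 2)*(k - 1)^2*(k + 1)*(k + 3)*(k^2 + 2*k) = (k - 2)*(k - 1)^2*(k + 1)*(k + 2)*(k + 3)*(k)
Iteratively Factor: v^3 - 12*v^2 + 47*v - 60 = (v - 3)*(v^2 - 9*v + 20) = (v - 5)*(v - 3)*(v - 4)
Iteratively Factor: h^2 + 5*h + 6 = (h + 2)*(h + 3)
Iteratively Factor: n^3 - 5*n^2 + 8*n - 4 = (n - 2)*(n^2 - 3*n + 2) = (n - 2)^2*(n - 1)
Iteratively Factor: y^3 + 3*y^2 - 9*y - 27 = (y - 3)*(y^2 + 6*y + 9) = (y - 3)*(y + 3)*(y + 3)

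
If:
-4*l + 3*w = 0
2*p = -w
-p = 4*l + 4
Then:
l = -6/5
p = 4/5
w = -8/5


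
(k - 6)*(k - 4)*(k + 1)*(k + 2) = k^4 - 7*k^3 - 4*k^2 + 52*k + 48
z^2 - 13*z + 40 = (z - 8)*(z - 5)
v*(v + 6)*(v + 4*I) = v^3 + 6*v^2 + 4*I*v^2 + 24*I*v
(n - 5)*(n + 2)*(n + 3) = n^3 - 19*n - 30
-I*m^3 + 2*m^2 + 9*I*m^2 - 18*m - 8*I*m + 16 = (m - 8)*(m + 2*I)*(-I*m + I)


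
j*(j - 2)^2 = j^3 - 4*j^2 + 4*j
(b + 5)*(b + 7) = b^2 + 12*b + 35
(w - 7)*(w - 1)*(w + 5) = w^3 - 3*w^2 - 33*w + 35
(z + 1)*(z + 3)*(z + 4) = z^3 + 8*z^2 + 19*z + 12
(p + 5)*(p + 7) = p^2 + 12*p + 35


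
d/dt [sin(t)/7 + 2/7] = cos(t)/7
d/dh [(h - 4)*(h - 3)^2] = (h - 3)*(3*h - 11)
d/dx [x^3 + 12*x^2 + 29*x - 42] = 3*x^2 + 24*x + 29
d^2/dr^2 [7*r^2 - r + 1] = 14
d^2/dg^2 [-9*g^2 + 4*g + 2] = -18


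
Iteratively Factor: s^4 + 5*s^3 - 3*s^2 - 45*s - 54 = (s - 3)*(s^3 + 8*s^2 + 21*s + 18) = (s - 3)*(s + 2)*(s^2 + 6*s + 9) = (s - 3)*(s + 2)*(s + 3)*(s + 3)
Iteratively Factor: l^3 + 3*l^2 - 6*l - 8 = (l - 2)*(l^2 + 5*l + 4) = (l - 2)*(l + 1)*(l + 4)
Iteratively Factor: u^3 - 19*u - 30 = (u - 5)*(u^2 + 5*u + 6) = (u - 5)*(u + 3)*(u + 2)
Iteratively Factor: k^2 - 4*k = (k - 4)*(k)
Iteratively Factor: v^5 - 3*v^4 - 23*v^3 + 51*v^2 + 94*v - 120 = (v - 1)*(v^4 - 2*v^3 - 25*v^2 + 26*v + 120) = (v - 5)*(v - 1)*(v^3 + 3*v^2 - 10*v - 24) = (v - 5)*(v - 1)*(v + 4)*(v^2 - v - 6) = (v - 5)*(v - 3)*(v - 1)*(v + 4)*(v + 2)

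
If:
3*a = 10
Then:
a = 10/3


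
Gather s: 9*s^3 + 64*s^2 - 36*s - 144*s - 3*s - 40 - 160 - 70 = 9*s^3 + 64*s^2 - 183*s - 270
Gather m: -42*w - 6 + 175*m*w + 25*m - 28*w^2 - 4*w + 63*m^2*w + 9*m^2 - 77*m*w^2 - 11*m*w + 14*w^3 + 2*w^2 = m^2*(63*w + 9) + m*(-77*w^2 + 164*w + 25) + 14*w^3 - 26*w^2 - 46*w - 6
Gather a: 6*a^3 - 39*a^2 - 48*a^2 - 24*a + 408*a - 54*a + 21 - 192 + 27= 6*a^3 - 87*a^2 + 330*a - 144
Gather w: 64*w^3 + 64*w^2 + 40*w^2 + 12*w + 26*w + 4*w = 64*w^3 + 104*w^2 + 42*w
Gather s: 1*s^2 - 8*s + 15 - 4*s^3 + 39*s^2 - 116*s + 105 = -4*s^3 + 40*s^2 - 124*s + 120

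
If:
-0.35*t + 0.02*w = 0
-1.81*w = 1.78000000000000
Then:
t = -0.06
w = -0.98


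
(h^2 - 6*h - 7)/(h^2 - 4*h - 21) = (h + 1)/(h + 3)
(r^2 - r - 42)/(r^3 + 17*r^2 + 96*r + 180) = (r - 7)/(r^2 + 11*r + 30)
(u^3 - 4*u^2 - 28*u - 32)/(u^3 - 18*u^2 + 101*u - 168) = (u^2 + 4*u + 4)/(u^2 - 10*u + 21)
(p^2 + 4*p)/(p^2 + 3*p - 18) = p*(p + 4)/(p^2 + 3*p - 18)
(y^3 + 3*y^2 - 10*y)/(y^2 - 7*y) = (y^2 + 3*y - 10)/(y - 7)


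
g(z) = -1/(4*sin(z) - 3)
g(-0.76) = 0.17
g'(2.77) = -1.56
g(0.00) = 0.33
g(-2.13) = 0.16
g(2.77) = 0.65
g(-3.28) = 0.41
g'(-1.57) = 0.00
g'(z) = 4*cos(z)/(4*sin(z) - 3)^2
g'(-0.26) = 0.24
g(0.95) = -3.94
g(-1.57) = 0.14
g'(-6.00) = 1.08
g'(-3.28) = -0.66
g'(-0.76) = 0.09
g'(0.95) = 36.16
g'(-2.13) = -0.05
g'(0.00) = 0.44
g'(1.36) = 1.01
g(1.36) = -1.10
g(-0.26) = 0.25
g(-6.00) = 0.53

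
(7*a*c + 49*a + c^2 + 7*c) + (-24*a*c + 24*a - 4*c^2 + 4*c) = -17*a*c + 73*a - 3*c^2 + 11*c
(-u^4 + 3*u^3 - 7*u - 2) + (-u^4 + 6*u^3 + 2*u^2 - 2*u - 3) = -2*u^4 + 9*u^3 + 2*u^2 - 9*u - 5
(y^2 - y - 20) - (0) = y^2 - y - 20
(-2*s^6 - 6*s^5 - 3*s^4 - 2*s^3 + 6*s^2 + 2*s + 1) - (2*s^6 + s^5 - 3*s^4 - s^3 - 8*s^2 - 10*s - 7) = -4*s^6 - 7*s^5 - s^3 + 14*s^2 + 12*s + 8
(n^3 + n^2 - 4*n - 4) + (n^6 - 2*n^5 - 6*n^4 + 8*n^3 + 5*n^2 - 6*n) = n^6 - 2*n^5 - 6*n^4 + 9*n^3 + 6*n^2 - 10*n - 4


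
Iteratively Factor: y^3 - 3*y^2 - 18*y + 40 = (y + 4)*(y^2 - 7*y + 10) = (y - 2)*(y + 4)*(y - 5)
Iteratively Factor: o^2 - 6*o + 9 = (o - 3)*(o - 3)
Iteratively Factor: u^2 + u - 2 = (u + 2)*(u - 1)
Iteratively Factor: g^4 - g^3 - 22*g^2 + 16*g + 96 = (g + 2)*(g^3 - 3*g^2 - 16*g + 48) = (g - 4)*(g + 2)*(g^2 + g - 12) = (g - 4)*(g + 2)*(g + 4)*(g - 3)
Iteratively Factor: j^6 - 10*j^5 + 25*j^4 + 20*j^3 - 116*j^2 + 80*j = (j - 5)*(j^5 - 5*j^4 + 20*j^2 - 16*j) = (j - 5)*(j - 1)*(j^4 - 4*j^3 - 4*j^2 + 16*j) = (j - 5)*(j - 1)*(j + 2)*(j^3 - 6*j^2 + 8*j) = j*(j - 5)*(j - 1)*(j + 2)*(j^2 - 6*j + 8) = j*(j - 5)*(j - 4)*(j - 1)*(j + 2)*(j - 2)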